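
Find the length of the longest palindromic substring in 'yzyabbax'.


Scanning 'yzyabbax' for palindromic substrings.
Substring at positions 3-6: 'abba'.
Check: reverse('abba') = 'abba' -> palindrome confirmed.
Neighbouring characters ('y' / 'x') break symmetry, so it cannot extend further.
No longer palindromic substring exists; longest length = 4

4


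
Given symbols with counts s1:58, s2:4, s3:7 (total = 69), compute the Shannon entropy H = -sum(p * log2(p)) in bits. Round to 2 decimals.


Computing entropy H = -sum(p_i * log2(p_i)):
  s1: p = 58/69 = 0.8406, -p*log2(p) = 0.2106
  s2: p = 4/69 = 0.0580, -p*log2(p) = 0.2382
  s3: p = 7/69 = 0.1014, -p*log2(p) = 0.3349
H = sum of terms = 0.7837
Rounded to 2 decimals: 0.78

0.78


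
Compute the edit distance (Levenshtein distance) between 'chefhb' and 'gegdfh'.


Building DP table for s1='chefhb' (len 6) and s2='gegdfh' (len 6):
       g  e  g  d  f  h
    0  1  2  3  4  5  6
  c 1  1  2  3  4  5  6
  h 2  2  2  3  4  5  5
  e 3  3  2  3  4  5  6
  f 4  4  3  3  4  4  5
  h 5  5  4  4  4  5  4
  b 6  6  5  5  5  5  5
Edit distance = dp[6][6] = 5

5


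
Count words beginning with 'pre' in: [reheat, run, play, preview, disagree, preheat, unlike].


Checking each word for prefix 'pre':
  'reheat' -> no (count: 0)
  'run' -> no (count: 0)
  'play' -> no (count: 0)
  'preview' -> YES, starts with 'pre' (count: 1)
  'disagree' -> no (count: 1)
  'preheat' -> YES, starts with 'pre' (count: 2)
  'unlike' -> no (count: 2)
Total with prefix 'pre': 2

2


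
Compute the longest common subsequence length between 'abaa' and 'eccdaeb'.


DP table for LCS of 'abaa' and 'eccdaeb':
       e  c  c  d  a  e  b
    0  0  0  0  0  0  0  0
  a 0  0  0  0  0  1  1  1
  b 0  0  0  0  0  1  1  2
  a 0  0  0  0  0  1  1  2
  a 0  0  0  0  0  1  1  2
LCS: 'ab'
LCS length = 2

2


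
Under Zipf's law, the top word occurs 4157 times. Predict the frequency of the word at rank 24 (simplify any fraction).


Zipf's law: freq(rank) = f1 / rank
f1 = 4157, rank = 24
freq = 4157 / 24
GCD(4157, 24) = 1
Simplified: 4157/24

4157/24


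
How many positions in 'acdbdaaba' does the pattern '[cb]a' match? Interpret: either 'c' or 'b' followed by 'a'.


Pattern: [cb]a means either 'c' or 'b' followed by 'a'.
Scanning 'acdbdaaba' position-by-position:
  Pos 0: window 'ac' -> no
  Pos 1: window 'cd' -> no
  Pos 2: window 'db' -> no
  Pos 3: window 'bd' -> no
  Pos 4: window 'da' -> no
  Pos 5: window 'aa' -> no
  Pos 6: window 'ab' -> no
  Pos 7: window 'ba' -> MATCH
  Pos 8: window 'a' -> no
Total matches: 1

1


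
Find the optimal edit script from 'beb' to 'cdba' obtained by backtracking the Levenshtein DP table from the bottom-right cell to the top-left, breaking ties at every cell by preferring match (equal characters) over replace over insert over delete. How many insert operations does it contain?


Edit distance = 3. Backtracking from cell (3, 4) with preference match > replace > insert > delete,
then listing the resulting alignment 'beb' -> 'cdba' left to right:
  Step 1: replace b->c
  Step 2: replace e->d
  Step 3: keep 'b'
  Step 4: insert 'a' [insertion #1]
Total insertions: 1

1


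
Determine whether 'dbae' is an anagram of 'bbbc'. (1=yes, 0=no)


Sort characters of 'dbae': 'abde'
Sort characters of 'bbbc': 'bbbc'
Sorted forms differ -> they are NOT anagrams
Result: 0

0


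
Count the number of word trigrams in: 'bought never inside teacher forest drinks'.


Word trigrams from [6] words:
  Trigram 1: (bought never inside)
  Trigram 2: (never inside teacher)
  Trigram 3: (inside teacher forest)
  Trigram 4: (teacher forest drinks)
Total word trigrams: 6 - 2 = 4

4


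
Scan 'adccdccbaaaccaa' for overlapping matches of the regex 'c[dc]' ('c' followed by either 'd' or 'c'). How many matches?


Pattern: c[dc] means 'c' followed by either 'd' or 'c'.
Scanning 'adccdccbaaaccaa' position-by-position:
  Pos 0: window 'ad' -> no
  Pos 1: window 'dc' -> no
  Pos 2: window 'cc' -> MATCH
  Pos 3: window 'cd' -> MATCH
  Pos 4: window 'dc' -> no
  Pos 5: window 'cc' -> MATCH
  Pos 6: window 'cb' -> no
  Pos 7: window 'ba' -> no
  Pos 8: window 'aa' -> no
  Pos 9: window 'aa' -> no
  Pos 10: window 'ac' -> no
  Pos 11: window 'cc' -> MATCH
  Pos 12: window 'ca' -> no
  Pos 13: window 'aa' -> no
  Pos 14: window 'a' -> no
Total matches: 4

4


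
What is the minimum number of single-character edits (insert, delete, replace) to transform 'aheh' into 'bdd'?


Building DP table for s1='aheh' (len 4) and s2='bdd' (len 3):
       b  d  d
    0  1  2  3
  a 1  1  2  3
  h 2  2  2  3
  e 3  3  3  3
  h 4  4  4  4
Edit distance = dp[4][3] = 4

4


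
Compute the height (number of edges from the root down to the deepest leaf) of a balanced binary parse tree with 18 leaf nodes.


In a balanced binary tree with n leaves the deepest leaf is ceil(log2(n)) edges below the root.
log2(18) = 4.1699
ceil(4.1699) = 5
height (edges) = 5

5


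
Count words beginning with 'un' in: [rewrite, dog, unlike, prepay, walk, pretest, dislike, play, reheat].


Checking each word for prefix 'un':
  'rewrite' -> no (count: 0)
  'dog' -> no (count: 0)
  'unlike' -> YES, starts with 'un' (count: 1)
  'prepay' -> no (count: 1)
  'walk' -> no (count: 1)
  'pretest' -> no (count: 1)
  'dislike' -> no (count: 1)
  'play' -> no (count: 1)
  'reheat' -> no (count: 1)
Total with prefix 'un': 1

1


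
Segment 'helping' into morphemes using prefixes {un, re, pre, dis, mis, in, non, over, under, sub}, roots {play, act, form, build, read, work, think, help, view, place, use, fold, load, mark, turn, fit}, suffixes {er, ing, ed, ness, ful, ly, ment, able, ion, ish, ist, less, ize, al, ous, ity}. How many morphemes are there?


Segmenting 'helping' against the inventory:
  'help' -> root (morpheme 1)
  'ing' -> suffix (morpheme 2)
Total morphemes: 2

2


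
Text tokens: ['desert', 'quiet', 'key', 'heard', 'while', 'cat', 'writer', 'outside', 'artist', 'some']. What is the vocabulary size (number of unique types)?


Listing all tokens and tracking unique types:
  Token 1: 'desert' -> NEW (unique so far: 1)
  Token 2: 'quiet' -> NEW (unique so far: 2)
  Token 3: 'key' -> NEW (unique so far: 3)
  Token 4: 'heard' -> NEW (unique so far: 4)
  Token 5: 'while' -> NEW (unique so far: 5)
  Token 6: 'cat' -> NEW (unique so far: 6)
  Token 7: 'writer' -> NEW (unique so far: 7)
  Token 8: 'outside' -> NEW (unique so far: 8)
  Token 9: 'artist' -> NEW (unique so far: 9)
  Token 10: 'some' -> NEW (unique so far: 10)
Unique types: ('artist', 'cat', 'desert', 'heard', 'key', 'outside', 'quiet', 'some', 'while', 'writer')
Vocabulary size: 10

10


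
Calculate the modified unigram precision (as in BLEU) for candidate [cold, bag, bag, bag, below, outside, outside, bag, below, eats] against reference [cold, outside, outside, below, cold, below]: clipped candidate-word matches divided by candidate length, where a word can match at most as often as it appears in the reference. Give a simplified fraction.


Reference word counts: {'below': 2, 'cold': 2, 'outside': 2}
Checking each candidate word (with clipping):
  'cold' -> in reference (ref count 2, used 1/2) -> match (matches: 1)
  'bag' -> not in reference -> no match (matches: 1)
  'bag' -> not in reference -> no match (matches: 1)
  'bag' -> not in reference -> no match (matches: 1)
  'below' -> in reference (ref count 2, used 1/2) -> match (matches: 2)
  'outside' -> in reference (ref count 2, used 1/2) -> match (matches: 3)
  'outside' -> in reference (ref count 2, used 2/2) -> match (matches: 4)
  'bag' -> not in reference -> no match (matches: 4)
  'below' -> in reference (ref count 2, used 2/2) -> match (matches: 5)
  'eats' -> not in reference -> no match (matches: 5)
Clipped matches: 5, Candidate length: 10
Precision = 5/10 = 1/2

1/2


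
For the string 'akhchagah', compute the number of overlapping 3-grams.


String 'akhchagah' has length L = 9.
Number of overlapping n-grams = L - n + 1
Substituting: 9 - 3 + 1 = 7

7


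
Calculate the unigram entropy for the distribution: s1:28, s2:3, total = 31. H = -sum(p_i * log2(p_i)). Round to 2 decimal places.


Computing entropy H = -sum(p_i * log2(p_i)):
  s1: p = 28/31 = 0.9032, -p*log2(p) = 0.1326
  s2: p = 3/31 = 0.0968, -p*log2(p) = 0.3261
H = sum of terms = 0.4587
Rounded to 2 decimals: 0.46

0.46


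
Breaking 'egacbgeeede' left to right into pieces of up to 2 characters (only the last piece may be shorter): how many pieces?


'egacbgeeede' has 11 characters.
Chunking with max size 2:
  Chunk 1: 'eg' (positions 0-1)
  Chunk 2: 'ac' (positions 2-3)
  Chunk 3: 'bg' (positions 4-5)
  Chunk 4: 'ee' (positions 6-7)
  Chunk 5: 'ed' (positions 8-9)
  Chunk 6: 'e' (positions 10-10)
Total chunks: ceil(11 / 2) = 6

6


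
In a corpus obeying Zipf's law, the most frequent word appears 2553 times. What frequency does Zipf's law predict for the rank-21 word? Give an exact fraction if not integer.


Zipf's law: freq(rank) = f1 / rank
f1 = 2553, rank = 21
freq = 2553 / 21
GCD(2553, 21) = 3
Simplified: 851/7

851/7


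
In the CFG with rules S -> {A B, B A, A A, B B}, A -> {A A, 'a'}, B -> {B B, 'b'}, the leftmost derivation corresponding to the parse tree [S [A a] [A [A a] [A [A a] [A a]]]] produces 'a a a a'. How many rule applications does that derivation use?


Every bracketed nonterminal node [X ...] in the tree is produced by exactly one rule application.
Reading the tree off as a leftmost derivation:
  Step 1: S  =>  A A   (applied S -> A A)
  Step 2: A A  =>  a A   (applied A -> a)
  Step 3: a A  =>  a A A   (applied A -> A A)
  Step 4: a A A  =>  a a A   (applied A -> a)
  Step 5: a a A  =>  a a A A   (applied A -> A A)
  Step 6: a a A A  =>  a a a A   (applied A -> a)
  Step 7: a a a A  =>  a a a a   (applied A -> a)
Final yield: a a a a
Total rewrite steps: 7

7


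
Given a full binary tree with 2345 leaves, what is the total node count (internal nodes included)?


Leaf nodes (terminals): 2345
Internal nodes = n - 1 = 2345 - 1 = 2344
Total = leaves + internal = 2345 + 2344 = 4689

4689


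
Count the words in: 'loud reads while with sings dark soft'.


Counting words by splitting on spaces:
  Word 1: 'loud'
  Word 2: 'reads'
  Word 3: 'while'
  Word 4: 'with'
  Word 5: 'sings'
  Word 6: 'dark'
  Word 7: 'soft'
Total words: 7

7


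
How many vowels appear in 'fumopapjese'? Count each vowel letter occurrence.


Scanning each character of 'fumopapjese':
  Position 1: 'f' -> consonant (running count: 0)
  Position 2: 'u' -> vowel (running count: 1)
  Position 3: 'm' -> consonant (running count: 1)
  Position 4: 'o' -> vowel (running count: 2)
  Position 5: 'p' -> consonant (running count: 2)
  Position 6: 'a' -> vowel (running count: 3)
  Position 7: 'p' -> consonant (running count: 3)
  Position 8: 'j' -> consonant (running count: 3)
  Position 9: 'e' -> vowel (running count: 4)
  Position 10: 's' -> consonant (running count: 4)
  Position 11: 'e' -> vowel (running count: 5)
Total vowels: 5

5


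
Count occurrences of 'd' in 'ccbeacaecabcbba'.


Scanning 'ccbeacaecabcbba' for 'd':
  No matches found.
Total occurrences of 'd': 0

0


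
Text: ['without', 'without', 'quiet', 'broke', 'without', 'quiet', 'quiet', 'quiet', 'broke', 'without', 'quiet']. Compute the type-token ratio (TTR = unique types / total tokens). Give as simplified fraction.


Tokens: 11
Unique types: ('broke', 'quiet', 'without') = 3
TTR = 3/11
Already in lowest terms.

3/11


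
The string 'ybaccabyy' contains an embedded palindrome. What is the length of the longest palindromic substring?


Scanning 'ybaccabyy' for palindromic substrings.
Substring at positions 0-7: 'ybaccaby'.
Check: reverse('ybaccaby') = 'ybaccaby' -> palindrome confirmed.
Neighbouring characters ('-' / 'y') break symmetry, so it cannot extend further.
No longer palindromic substring exists; longest length = 8

8


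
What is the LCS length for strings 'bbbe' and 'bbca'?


DP table for LCS of 'bbbe' and 'bbca':
       b  b  c  a
    0  0  0  0  0
  b 0  1  1  1  1
  b 0  1  2  2  2
  b 0  1  2  2  2
  e 0  1  2  2  2
LCS: 'bb'
LCS length = 2

2


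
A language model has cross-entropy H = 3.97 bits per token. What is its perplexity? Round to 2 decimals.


Perplexity formula: PP = 2^H
H = 3.97
PP = 2^3.97
Decompose: 2^3.97 = 2^3 * 2^0.97
2^3 = 8, 2^0.97 ~ 1.9588406
PP ~ 8 * 1.9588406 = 15.6707248
Rounded to 2 decimals: 15.67

15.67


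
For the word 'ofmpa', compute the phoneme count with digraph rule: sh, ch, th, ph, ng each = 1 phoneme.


Parsing 'ofmpa' greedily, digraphs first:
  'o' -> vowel phoneme (phonemes so far: 1)
  'f' -> consonant phoneme (phonemes so far: 2)
  'm' -> consonant phoneme (phonemes so far: 3)
  'p' -> consonant phoneme (phonemes so far: 4)
  'a' -> vowel phoneme (phonemes so far: 5)
Total phonemes: 5

5


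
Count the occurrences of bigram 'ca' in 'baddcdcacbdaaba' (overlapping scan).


Scanning 'baddcdcacbdaaba' for bigram 'ca':
  Position 0: 'ba' -> no
  Position 1: 'ad' -> no
  Position 2: 'dd' -> no
  Position 3: 'dc' -> no
  Position 4: 'cd' -> no
  Position 5: 'dc' -> no
  Position 6: 'ca' -> MATCH
  Position 7: 'ac' -> no
  Position 8: 'cb' -> no
  Position 9: 'bd' -> no
  Position 10: 'da' -> no
  Position 11: 'aa' -> no
  Position 12: 'ab' -> no
  Position 13: 'ba' -> no
Total matches: 1

1


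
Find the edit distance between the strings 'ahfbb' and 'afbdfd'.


Building DP table for s1='ahfbb' (len 5) and s2='afbdfd' (len 6):
       a  f  b  d  f  d
    0  1  2  3  4  5  6
  a 1  0  1  2  3  4  5
  h 2  1  1  2  3  4  5
  f 3  2  1  2  3  3  4
  b 4  3  2  1  2  3  4
  b 5  4  3  2  2  3  4
Edit distance = dp[5][6] = 4

4


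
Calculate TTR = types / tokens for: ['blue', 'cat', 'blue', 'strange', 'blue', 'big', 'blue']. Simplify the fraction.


Tokens: 7
Unique types: ('big', 'blue', 'cat', 'strange') = 4
TTR = 4/7
Already in lowest terms.

4/7


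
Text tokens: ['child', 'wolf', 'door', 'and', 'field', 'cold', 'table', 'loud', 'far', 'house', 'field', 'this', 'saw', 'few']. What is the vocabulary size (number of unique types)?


Listing all tokens and tracking unique types:
  Token 1: 'child' -> NEW (unique so far: 1)
  Token 2: 'wolf' -> NEW (unique so far: 2)
  Token 3: 'door' -> NEW (unique so far: 3)
  Token 4: 'and' -> NEW (unique so far: 4)
  Token 5: 'field' -> NEW (unique so far: 5)
  Token 6: 'cold' -> NEW (unique so far: 6)
  Token 7: 'table' -> NEW (unique so far: 7)
  Token 8: 'loud' -> NEW (unique so far: 8)
  Token 9: 'far' -> NEW (unique so far: 9)
  Token 10: 'house' -> NEW (unique so far: 10)
  Token 11: 'field' -> duplicate (unique so far: 10)
  Token 12: 'this' -> NEW (unique so far: 11)
  Token 13: 'saw' -> NEW (unique so far: 12)
  Token 14: 'few' -> NEW (unique so far: 13)
Unique types: ('and', 'child', 'cold', 'door', 'far', 'few', 'field', 'house', 'loud', 'saw', 'table', 'this', 'wolf')
Vocabulary size: 13

13


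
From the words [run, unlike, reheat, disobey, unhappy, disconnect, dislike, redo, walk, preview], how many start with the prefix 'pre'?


Checking each word for prefix 'pre':
  'run' -> no (count: 0)
  'unlike' -> no (count: 0)
  'reheat' -> no (count: 0)
  'disobey' -> no (count: 0)
  'unhappy' -> no (count: 0)
  'disconnect' -> no (count: 0)
  'dislike' -> no (count: 0)
  'redo' -> no (count: 0)
  'walk' -> no (count: 0)
  'preview' -> YES, starts with 'pre' (count: 1)
Total with prefix 'pre': 1

1


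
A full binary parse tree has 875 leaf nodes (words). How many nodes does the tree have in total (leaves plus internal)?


Leaf nodes (terminals): 875
Internal nodes = n - 1 = 875 - 1 = 874
Total = leaves + internal = 875 + 874 = 1749

1749


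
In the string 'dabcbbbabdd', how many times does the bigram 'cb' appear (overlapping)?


Scanning 'dabcbbbabdd' for bigram 'cb':
  Position 0: 'da' -> no
  Position 1: 'ab' -> no
  Position 2: 'bc' -> no
  Position 3: 'cb' -> MATCH
  Position 4: 'bb' -> no
  Position 5: 'bb' -> no
  Position 6: 'ba' -> no
  Position 7: 'ab' -> no
  Position 8: 'bd' -> no
  Position 9: 'dd' -> no
Total matches: 1

1


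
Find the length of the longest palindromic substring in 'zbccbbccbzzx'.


Scanning 'zbccbbccbzzx' for palindromic substrings.
Substring at positions 0-9: 'zbccbbccbz'.
Check: reverse('zbccbbccbz') = 'zbccbbccbz' -> palindrome confirmed.
Neighbouring characters ('-' / 'z') break symmetry, so it cannot extend further.
No longer palindromic substring exists; longest length = 10

10


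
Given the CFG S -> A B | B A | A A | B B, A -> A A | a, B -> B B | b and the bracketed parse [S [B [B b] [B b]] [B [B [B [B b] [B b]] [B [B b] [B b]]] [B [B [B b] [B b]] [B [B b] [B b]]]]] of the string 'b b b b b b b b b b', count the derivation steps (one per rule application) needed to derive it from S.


Every bracketed nonterminal node [X ...] in the tree is produced by exactly one rule application.
Reading the tree off as a leftmost derivation:
  Step 1: S  =>  B B   (applied S -> B B)
  Step 2: B B  =>  B B B   (applied B -> B B)
  Step 3: B B B  =>  b B B   (applied B -> b)
  Step 4: b B B  =>  b b B   (applied B -> b)
  Step 5: b b B  =>  b b B B   (applied B -> B B)
  Step 6: b b B B  =>  b b B B B   (applied B -> B B)
  Step 7: b b B B B  =>  b b B B B B   (applied B -> B B)
  Step 8: b b B B B B  =>  b b b B B B   (applied B -> b)
  Step 9: b b b B B B  =>  b b b b B B   (applied B -> b)
  Step 10: b b b b B B  =>  b b b b B B B   (applied B -> B B)
  Step 11: b b b b B B B  =>  b b b b b B B   (applied B -> b)
  Step 12: b b b b b B B  =>  b b b b b b B   (applied B -> b)
  Step 13: b b b b b b B  =>  b b b b b b B B   (applied B -> B B)
  Step 14: b b b b b b B B  =>  b b b b b b B B B   (applied B -> B B)
  Step 15: b b b b b b B B B  =>  b b b b b b b B B   (applied B -> b)
  Step 16: b b b b b b b B B  =>  b b b b b b b b B   (applied B -> b)
  Step 17: b b b b b b b b B  =>  b b b b b b b b B B   (applied B -> B B)
  Step 18: b b b b b b b b B B  =>  b b b b b b b b b B   (applied B -> b)
  Step 19: b b b b b b b b b B  =>  b b b b b b b b b b   (applied B -> b)
Final yield: b b b b b b b b b b
Total rewrite steps: 19

19


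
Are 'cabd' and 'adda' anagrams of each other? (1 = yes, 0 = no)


Sort characters of 'cabd': 'abcd'
Sort characters of 'adda': 'aadd'
Sorted forms differ -> they are NOT anagrams
Result: 0

0


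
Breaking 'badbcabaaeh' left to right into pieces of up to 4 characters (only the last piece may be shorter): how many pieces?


'badbcabaaeh' has 11 characters.
Chunking with max size 4:
  Chunk 1: 'badb' (positions 0-3)
  Chunk 2: 'caba' (positions 4-7)
  Chunk 3: 'aeh' (positions 8-10)
Total chunks: ceil(11 / 4) = 3

3


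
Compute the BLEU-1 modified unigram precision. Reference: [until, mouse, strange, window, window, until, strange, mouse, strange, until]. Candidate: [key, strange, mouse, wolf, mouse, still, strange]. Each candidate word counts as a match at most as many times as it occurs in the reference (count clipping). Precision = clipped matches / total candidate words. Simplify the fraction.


Reference word counts: {'mouse': 2, 'strange': 3, 'until': 3, 'window': 2}
Checking each candidate word (with clipping):
  'key' -> not in reference -> no match (matches: 0)
  'strange' -> in reference (ref count 3, used 1/3) -> match (matches: 1)
  'mouse' -> in reference (ref count 2, used 1/2) -> match (matches: 2)
  'wolf' -> not in reference -> no match (matches: 2)
  'mouse' -> in reference (ref count 2, used 2/2) -> match (matches: 3)
  'still' -> not in reference -> no match (matches: 3)
  'strange' -> in reference (ref count 3, used 2/3) -> match (matches: 4)
Clipped matches: 4, Candidate length: 7
Precision = 4/7

4/7


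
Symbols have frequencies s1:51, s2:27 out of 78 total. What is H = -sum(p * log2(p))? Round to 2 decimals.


Computing entropy H = -sum(p_i * log2(p_i)):
  s1: p = 51/78 = 0.6538, -p*log2(p) = 0.4008
  s2: p = 27/78 = 0.3462, -p*log2(p) = 0.5298
H = sum of terms = 0.9306
Rounded to 2 decimals: 0.93

0.93


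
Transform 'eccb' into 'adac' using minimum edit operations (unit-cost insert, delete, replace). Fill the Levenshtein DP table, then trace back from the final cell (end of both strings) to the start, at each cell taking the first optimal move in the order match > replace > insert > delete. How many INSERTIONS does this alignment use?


Edit distance = 4. Backtracking from cell (4, 4) with preference match > replace > insert > delete,
then listing the resulting alignment 'eccb' -> 'adac' left to right:
  Step 1: replace e->a
  Step 2: replace c->d
  Step 3: replace c->a
  Step 4: replace b->c
Total insertions: 0

0


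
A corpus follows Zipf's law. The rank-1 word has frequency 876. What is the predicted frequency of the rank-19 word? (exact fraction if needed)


Zipf's law: freq(rank) = f1 / rank
f1 = 876, rank = 19
freq = 876 / 19
GCD(876, 19) = 1
Simplified: 876/19

876/19


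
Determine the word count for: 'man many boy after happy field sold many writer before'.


Counting words by splitting on spaces:
  Word 1: 'man'
  Word 2: 'many'
  Word 3: 'boy'
  Word 4: 'after'
  Word 5: 'happy'
  Word 6: 'field'
  Word 7: 'sold'
  Word 8: 'many'
  Word 9: 'writer'
  Word 10: 'before'
Total words: 10

10


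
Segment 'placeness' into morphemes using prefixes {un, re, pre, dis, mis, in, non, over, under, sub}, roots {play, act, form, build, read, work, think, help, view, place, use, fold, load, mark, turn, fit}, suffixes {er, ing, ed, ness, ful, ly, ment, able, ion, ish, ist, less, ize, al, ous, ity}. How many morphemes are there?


Segmenting 'placeness' against the inventory:
  'place' -> root (morpheme 1)
  'ness' -> suffix (morpheme 2)
Total morphemes: 2

2


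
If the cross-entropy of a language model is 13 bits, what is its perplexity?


Perplexity formula: PP = 2^H
H = 13
PP = 2^13
PP = 2^13 = 8192

8192


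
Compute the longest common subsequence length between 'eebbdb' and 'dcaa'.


DP table for LCS of 'eebbdb' and 'dcaa':
       d  c  a  a
    0  0  0  0  0
  e 0  0  0  0  0
  e 0  0  0  0  0
  b 0  0  0  0  0
  b 0  0  0  0  0
  d 0  1  1  1  1
  b 0  1  1  1  1
LCS: 'd'
LCS length = 1

1


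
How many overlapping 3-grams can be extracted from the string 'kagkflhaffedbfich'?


String 'kagkflhaffedbfich' has length L = 17.
Number of overlapping n-grams = L - n + 1
Substituting: 17 - 3 + 1 = 15

15


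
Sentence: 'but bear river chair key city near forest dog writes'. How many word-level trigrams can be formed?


Word trigrams from [10] words:
  Trigram 1: (but bear river)
  Trigram 2: (bear river chair)
  Trigram 3: (river chair key)
  Trigram 4: (chair key city)
  Trigram 5: (key city near)
  Trigram 6: (city near forest)
  Trigram 7: (near forest dog)
  Trigram 8: (forest dog writes)
Total word trigrams: 10 - 2 = 8

8


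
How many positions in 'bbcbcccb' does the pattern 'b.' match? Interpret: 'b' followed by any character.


Pattern: b. means 'b' followed by any character.
Scanning 'bbcbcccb' position-by-position:
  Pos 0: window 'bb' -> MATCH
  Pos 1: window 'bc' -> MATCH
  Pos 2: window 'cb' -> no
  Pos 3: window 'bc' -> MATCH
  Pos 4: window 'cc' -> no
  Pos 5: window 'cc' -> no
  Pos 6: window 'cb' -> no
  Pos 7: window 'b' -> no
Total matches: 3

3


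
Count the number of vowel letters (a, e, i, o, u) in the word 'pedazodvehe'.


Scanning each character of 'pedazodvehe':
  Position 1: 'p' -> consonant (running count: 0)
  Position 2: 'e' -> vowel (running count: 1)
  Position 3: 'd' -> consonant (running count: 1)
  Position 4: 'a' -> vowel (running count: 2)
  Position 5: 'z' -> consonant (running count: 2)
  Position 6: 'o' -> vowel (running count: 3)
  Position 7: 'd' -> consonant (running count: 3)
  Position 8: 'v' -> consonant (running count: 3)
  Position 9: 'e' -> vowel (running count: 4)
  Position 10: 'h' -> consonant (running count: 4)
  Position 11: 'e' -> vowel (running count: 5)
Total vowels: 5

5


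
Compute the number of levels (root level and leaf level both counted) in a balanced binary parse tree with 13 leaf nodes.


In a balanced binary tree with n leaves the deepest leaf is ceil(log2(n)) edges below the root,
so counting node levels inclusive of root and leaves gives ceil(log2(n)) + 1 levels.
log2(13) = 3.7004
ceil(3.7004) = 4
levels = 4 + 1 = 5

5


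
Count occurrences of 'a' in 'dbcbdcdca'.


Scanning 'dbcbdcdca' for 'a':
  Position 8: 'a' -> MATCH (count: 1)
Total occurrences of 'a': 1

1


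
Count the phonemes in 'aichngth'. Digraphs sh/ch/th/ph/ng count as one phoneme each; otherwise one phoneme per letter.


Parsing 'aichngth' greedily, digraphs first:
  'a' -> vowel phoneme (phonemes so far: 1)
  'i' -> vowel phoneme (phonemes so far: 2)
  'ch' -> digraph (1 consonant phoneme) (phonemes so far: 3)
  'ng' -> digraph (1 consonant phoneme) (phonemes so far: 4)
  'th' -> digraph (1 consonant phoneme) (phonemes so far: 5)
Total phonemes: 5

5


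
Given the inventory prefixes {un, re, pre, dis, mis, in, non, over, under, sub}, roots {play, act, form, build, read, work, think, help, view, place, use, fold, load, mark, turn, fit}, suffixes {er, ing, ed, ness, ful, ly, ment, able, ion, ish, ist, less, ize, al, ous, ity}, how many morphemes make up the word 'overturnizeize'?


Segmenting 'overturnizeize' against the inventory:
  'over' -> prefix (morpheme 1)
  'turn' -> root (morpheme 2)
  'ize' -> suffix (morpheme 3)
  'ize' -> suffix (morpheme 4)
Total morphemes: 4

4


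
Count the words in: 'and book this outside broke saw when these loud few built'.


Counting words by splitting on spaces:
  Word 1: 'and'
  Word 2: 'book'
  Word 3: 'this'
  Word 4: 'outside'
  Word 5: 'broke'
  Word 6: 'saw'
  Word 7: 'when'
  Word 8: 'these'
  Word 9: 'loud'
  Word 10: 'few'
  Word 11: 'built'
Total words: 11

11


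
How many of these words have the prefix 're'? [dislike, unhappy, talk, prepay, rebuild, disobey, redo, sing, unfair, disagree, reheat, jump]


Checking each word for prefix 're':
  'dislike' -> no (count: 0)
  'unhappy' -> no (count: 0)
  'talk' -> no (count: 0)
  'prepay' -> no (count: 0)
  'rebuild' -> YES, starts with 're' (count: 1)
  'disobey' -> no (count: 1)
  'redo' -> YES, starts with 're' (count: 2)
  'sing' -> no (count: 2)
  'unfair' -> no (count: 2)
  'disagree' -> no (count: 2)
  'reheat' -> YES, starts with 're' (count: 3)
  'jump' -> no (count: 3)
Total with prefix 're': 3

3


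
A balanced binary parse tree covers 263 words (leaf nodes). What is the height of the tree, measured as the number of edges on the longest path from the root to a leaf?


In a balanced binary tree with n leaves the deepest leaf is ceil(log2(n)) edges below the root.
log2(263) = 8.0389
ceil(8.0389) = 9
height (edges) = 9

9


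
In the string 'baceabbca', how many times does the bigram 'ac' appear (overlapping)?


Scanning 'baceabbca' for bigram 'ac':
  Position 0: 'ba' -> no
  Position 1: 'ac' -> MATCH
  Position 2: 'ce' -> no
  Position 3: 'ea' -> no
  Position 4: 'ab' -> no
  Position 5: 'bb' -> no
  Position 6: 'bc' -> no
  Position 7: 'ca' -> no
Total matches: 1

1


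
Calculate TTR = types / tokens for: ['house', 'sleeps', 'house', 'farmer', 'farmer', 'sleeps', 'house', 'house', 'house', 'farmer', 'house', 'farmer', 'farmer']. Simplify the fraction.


Tokens: 13
Unique types: ('farmer', 'house', 'sleeps') = 3
TTR = 3/13
Already in lowest terms.

3/13


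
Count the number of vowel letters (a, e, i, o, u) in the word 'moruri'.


Scanning each character of 'moruri':
  Position 1: 'm' -> consonant (running count: 0)
  Position 2: 'o' -> vowel (running count: 1)
  Position 3: 'r' -> consonant (running count: 1)
  Position 4: 'u' -> vowel (running count: 2)
  Position 5: 'r' -> consonant (running count: 2)
  Position 6: 'i' -> vowel (running count: 3)
Total vowels: 3

3


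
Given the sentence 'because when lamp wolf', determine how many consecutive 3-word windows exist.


Word trigrams from [4] words:
  Trigram 1: (because when lamp)
  Trigram 2: (when lamp wolf)
Total word trigrams: 4 - 2 = 2

2


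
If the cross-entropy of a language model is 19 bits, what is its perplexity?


Perplexity formula: PP = 2^H
H = 19
PP = 2^19
PP = 2^19 = 524288

524288


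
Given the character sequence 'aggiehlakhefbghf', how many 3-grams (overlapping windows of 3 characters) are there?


String 'aggiehlakhefbghf' has length L = 16.
Number of overlapping n-grams = L - n + 1
Substituting: 16 - 3 + 1 = 14

14


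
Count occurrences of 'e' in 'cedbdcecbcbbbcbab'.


Scanning 'cedbdcecbcbbbcbab' for 'e':
  Position 1: 'e' -> MATCH (count: 1)
  Position 6: 'e' -> MATCH (count: 2)
Total occurrences of 'e': 2

2


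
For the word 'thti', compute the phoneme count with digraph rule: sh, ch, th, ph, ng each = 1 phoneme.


Parsing 'thti' greedily, digraphs first:
  'th' -> digraph (1 consonant phoneme) (phonemes so far: 1)
  't' -> consonant phoneme (phonemes so far: 2)
  'i' -> vowel phoneme (phonemes so far: 3)
Total phonemes: 3

3


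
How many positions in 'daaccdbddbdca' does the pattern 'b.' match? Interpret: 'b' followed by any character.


Pattern: b. means 'b' followed by any character.
Scanning 'daaccdbddbdca' position-by-position:
  Pos 0: window 'da' -> no
  Pos 1: window 'aa' -> no
  Pos 2: window 'ac' -> no
  Pos 3: window 'cc' -> no
  Pos 4: window 'cd' -> no
  Pos 5: window 'db' -> no
  Pos 6: window 'bd' -> MATCH
  Pos 7: window 'dd' -> no
  Pos 8: window 'db' -> no
  Pos 9: window 'bd' -> MATCH
  Pos 10: window 'dc' -> no
  Pos 11: window 'ca' -> no
  Pos 12: window 'a' -> no
Total matches: 2

2


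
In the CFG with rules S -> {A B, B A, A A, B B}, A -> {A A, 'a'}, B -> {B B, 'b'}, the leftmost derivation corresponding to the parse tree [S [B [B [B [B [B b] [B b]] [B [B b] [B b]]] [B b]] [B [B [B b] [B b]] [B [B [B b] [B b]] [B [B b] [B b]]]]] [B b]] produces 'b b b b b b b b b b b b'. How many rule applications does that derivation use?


Every bracketed nonterminal node [X ...] in the tree is produced by exactly one rule application.
Reading the tree off as a leftmost derivation:
  Step 1: S  =>  B B   (applied S -> B B)
  Step 2: B B  =>  B B B   (applied B -> B B)
  Step 3: B B B  =>  B B B B   (applied B -> B B)
  Step 4: B B B B  =>  B B B B B   (applied B -> B B)
  Step 5: B B B B B  =>  B B B B B B   (applied B -> B B)
  Step 6: B B B B B B  =>  b B B B B B   (applied B -> b)
  Step 7: b B B B B B  =>  b b B B B B   (applied B -> b)
  Step 8: b b B B B B  =>  b b B B B B B   (applied B -> B B)
  Step 9: b b B B B B B  =>  b b b B B B B   (applied B -> b)
  Step 10: b b b B B B B  =>  b b b b B B B   (applied B -> b)
  Step 11: b b b b B B B  =>  b b b b b B B   (applied B -> b)
  Step 12: b b b b b B B  =>  b b b b b B B B   (applied B -> B B)
  Step 13: b b b b b B B B  =>  b b b b b B B B B   (applied B -> B B)
  Step 14: b b b b b B B B B  =>  b b b b b b B B B   (applied B -> b)
  Step 15: b b b b b b B B B  =>  b b b b b b b B B   (applied B -> b)
  Step 16: b b b b b b b B B  =>  b b b b b b b B B B   (applied B -> B B)
  Step 17: b b b b b b b B B B  =>  b b b b b b b B B B B   (applied B -> B B)
  Step 18: b b b b b b b B B B B  =>  b b b b b b b b B B B   (applied B -> b)
  Step 19: b b b b b b b b B B B  =>  b b b b b b b b b B B   (applied B -> b)
  Step 20: b b b b b b b b b B B  =>  b b b b b b b b b B B B   (applied B -> B B)
  Step 21: b b b b b b b b b B B B  =>  b b b b b b b b b b B B   (applied B -> b)
  Step 22: b b b b b b b b b b B B  =>  b b b b b b b b b b b B   (applied B -> b)
  Step 23: b b b b b b b b b b b B  =>  b b b b b b b b b b b b   (applied B -> b)
Final yield: b b b b b b b b b b b b
Total rewrite steps: 23

23


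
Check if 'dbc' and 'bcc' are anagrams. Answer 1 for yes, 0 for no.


Sort characters of 'dbc': 'bcd'
Sort characters of 'bcc': 'bcc'
Sorted forms differ -> they are NOT anagrams
Result: 0

0


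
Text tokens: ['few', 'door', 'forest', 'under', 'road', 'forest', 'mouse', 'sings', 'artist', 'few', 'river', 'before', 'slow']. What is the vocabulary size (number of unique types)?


Listing all tokens and tracking unique types:
  Token 1: 'few' -> NEW (unique so far: 1)
  Token 2: 'door' -> NEW (unique so far: 2)
  Token 3: 'forest' -> NEW (unique so far: 3)
  Token 4: 'under' -> NEW (unique so far: 4)
  Token 5: 'road' -> NEW (unique so far: 5)
  Token 6: 'forest' -> duplicate (unique so far: 5)
  Token 7: 'mouse' -> NEW (unique so far: 6)
  Token 8: 'sings' -> NEW (unique so far: 7)
  Token 9: 'artist' -> NEW (unique so far: 8)
  Token 10: 'few' -> duplicate (unique so far: 8)
  Token 11: 'river' -> NEW (unique so far: 9)
  Token 12: 'before' -> NEW (unique so far: 10)
  Token 13: 'slow' -> NEW (unique so far: 11)
Unique types: ('artist', 'before', 'door', 'few', 'forest', 'mouse', 'river', 'road', 'sings', 'slow', 'under')
Vocabulary size: 11

11


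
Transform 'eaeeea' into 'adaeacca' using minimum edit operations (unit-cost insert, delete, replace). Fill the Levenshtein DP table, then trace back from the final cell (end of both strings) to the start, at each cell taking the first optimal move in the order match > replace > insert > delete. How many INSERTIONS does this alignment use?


Edit distance = 5. Backtracking from cell (6, 8) with preference match > replace > insert > delete,
then listing the resulting alignment 'eaeeea' -> 'adaeacca' left to right:
  Step 1: insert 'a' [insertion #1]
  Step 2: replace e->d
  Step 3: keep 'a'
  Step 4: keep 'e'
  Step 5: insert 'a' [insertion #2]
  Step 6: replace e->c
  Step 7: replace e->c
  Step 8: keep 'a'
Total insertions: 2

2


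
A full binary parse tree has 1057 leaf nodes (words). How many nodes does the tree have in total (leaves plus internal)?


Leaf nodes (terminals): 1057
Internal nodes = n - 1 = 1057 - 1 = 1056
Total = leaves + internal = 1057 + 1056 = 2113

2113


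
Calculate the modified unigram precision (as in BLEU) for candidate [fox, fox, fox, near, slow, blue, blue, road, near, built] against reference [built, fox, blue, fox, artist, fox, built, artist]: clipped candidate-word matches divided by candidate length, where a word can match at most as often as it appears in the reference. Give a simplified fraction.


Reference word counts: {'artist': 2, 'blue': 1, 'built': 2, 'fox': 3}
Checking each candidate word (with clipping):
  'fox' -> in reference (ref count 3, used 1/3) -> match (matches: 1)
  'fox' -> in reference (ref count 3, used 2/3) -> match (matches: 2)
  'fox' -> in reference (ref count 3, used 3/3) -> match (matches: 3)
  'near' -> not in reference -> no match (matches: 3)
  'slow' -> not in reference -> no match (matches: 3)
  'blue' -> in reference (ref count 1, used 1/1) -> match (matches: 4)
  'blue' -> ref count 1 already used up (1/1) -> clipped, no match (matches: 4)
  'road' -> not in reference -> no match (matches: 4)
  'near' -> not in reference -> no match (matches: 4)
  'built' -> in reference (ref count 2, used 1/2) -> match (matches: 5)
Clipped matches: 5, Candidate length: 10
Precision = 5/10 = 1/2

1/2


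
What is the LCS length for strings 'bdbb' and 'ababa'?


DP table for LCS of 'bdbb' and 'ababa':
       a  b  a  b  a
    0  0  0  0  0  0
  b 0  0  1  1  1  1
  d 0  0  1  1  1  1
  b 0  0  1  1  2  2
  b 0  0  1  1  2  2
LCS: 'bb'
LCS length = 2

2


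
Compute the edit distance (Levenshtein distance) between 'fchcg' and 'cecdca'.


Building DP table for s1='fchcg' (len 5) and s2='cecdca' (len 6):
       c  e  c  d  c  a
    0  1  2  3  4  5  6
  f 1  1  2  3  4  5  6
  c 2  1  2  2  3  4  5
  h 3  2  2  3  3  4  5
  c 4  3  3  2  3  3  4
  g 5  4  4  3  3  4  4
Edit distance = dp[5][6] = 4

4


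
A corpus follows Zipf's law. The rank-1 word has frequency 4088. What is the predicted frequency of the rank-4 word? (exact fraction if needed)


Zipf's law: freq(rank) = f1 / rank
f1 = 4088, rank = 4
freq = 4088 / 4
= 1022

1022


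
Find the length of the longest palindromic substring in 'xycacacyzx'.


Scanning 'xycacacyzx' for palindromic substrings.
Substring at positions 1-7: 'ycacacy'.
Check: reverse('ycacacy') = 'ycacacy' -> palindrome confirmed.
Neighbouring characters ('x' / 'z') break symmetry, so it cannot extend further.
No longer palindromic substring exists; longest length = 7

7


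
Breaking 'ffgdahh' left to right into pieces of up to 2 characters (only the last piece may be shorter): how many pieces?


'ffgdahh' has 7 characters.
Chunking with max size 2:
  Chunk 1: 'ff' (positions 0-1)
  Chunk 2: 'gd' (positions 2-3)
  Chunk 3: 'ah' (positions 4-5)
  Chunk 4: 'h' (positions 6-6)
Total chunks: ceil(7 / 2) = 4

4


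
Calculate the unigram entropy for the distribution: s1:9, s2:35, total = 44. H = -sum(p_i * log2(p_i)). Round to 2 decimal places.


Computing entropy H = -sum(p_i * log2(p_i)):
  s1: p = 9/44 = 0.2045, -p*log2(p) = 0.4683
  s2: p = 35/44 = 0.7955, -p*log2(p) = 0.2626
H = sum of terms = 0.7309
Rounded to 2 decimals: 0.73

0.73


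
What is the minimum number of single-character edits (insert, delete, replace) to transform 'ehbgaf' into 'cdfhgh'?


Building DP table for s1='ehbgaf' (len 6) and s2='cdfhgh' (len 6):
       c  d  f  h  g  h
    0  1  2  3  4  5  6
  e 1  1  2  3  4  5  6
  h 2  2  2  3  3  4  5
  b 3  3  3  3  4  4  5
  g 4  4  4  4  4  4  5
  a 5  5  5  5  5  5  5
  f 6  6  6  5  6  6  6
Edit distance = dp[6][6] = 6

6


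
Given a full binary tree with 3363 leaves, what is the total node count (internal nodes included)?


Leaf nodes (terminals): 3363
Internal nodes = n - 1 = 3363 - 1 = 3362
Total = leaves + internal = 3363 + 3362 = 6725

6725


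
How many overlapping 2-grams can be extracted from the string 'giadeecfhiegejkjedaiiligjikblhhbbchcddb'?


String 'giadeecfhiegejkjedaiiligjikblhhbbchcddb' has length L = 39.
Number of overlapping n-grams = L - n + 1
Substituting: 39 - 2 + 1 = 38

38


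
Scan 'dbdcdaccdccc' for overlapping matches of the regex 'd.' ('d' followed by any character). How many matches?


Pattern: d. means 'd' followed by any character.
Scanning 'dbdcdaccdccc' position-by-position:
  Pos 0: window 'db' -> MATCH
  Pos 1: window 'bd' -> no
  Pos 2: window 'dc' -> MATCH
  Pos 3: window 'cd' -> no
  Pos 4: window 'da' -> MATCH
  Pos 5: window 'ac' -> no
  Pos 6: window 'cc' -> no
  Pos 7: window 'cd' -> no
  Pos 8: window 'dc' -> MATCH
  Pos 9: window 'cc' -> no
  Pos 10: window 'cc' -> no
  Pos 11: window 'c' -> no
Total matches: 4

4


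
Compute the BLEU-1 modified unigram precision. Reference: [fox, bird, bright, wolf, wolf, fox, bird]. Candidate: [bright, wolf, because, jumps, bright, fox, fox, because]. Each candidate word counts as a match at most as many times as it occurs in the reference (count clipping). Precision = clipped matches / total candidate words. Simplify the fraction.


Reference word counts: {'bird': 2, 'bright': 1, 'fox': 2, 'wolf': 2}
Checking each candidate word (with clipping):
  'bright' -> in reference (ref count 1, used 1/1) -> match (matches: 1)
  'wolf' -> in reference (ref count 2, used 1/2) -> match (matches: 2)
  'because' -> not in reference -> no match (matches: 2)
  'jumps' -> not in reference -> no match (matches: 2)
  'bright' -> ref count 1 already used up (1/1) -> clipped, no match (matches: 2)
  'fox' -> in reference (ref count 2, used 1/2) -> match (matches: 3)
  'fox' -> in reference (ref count 2, used 2/2) -> match (matches: 4)
  'because' -> not in reference -> no match (matches: 4)
Clipped matches: 4, Candidate length: 8
Precision = 4/8 = 1/2

1/2


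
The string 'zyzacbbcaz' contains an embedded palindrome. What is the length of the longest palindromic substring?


Scanning 'zyzacbbcaz' for palindromic substrings.
Substring at positions 2-9: 'zacbbcaz'.
Check: reverse('zacbbcaz') = 'zacbbcaz' -> palindrome confirmed.
Neighbouring characters ('y' / '-') break symmetry, so it cannot extend further.
No longer palindromic substring exists; longest length = 8

8


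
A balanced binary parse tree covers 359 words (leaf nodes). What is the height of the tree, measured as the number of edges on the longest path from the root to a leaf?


In a balanced binary tree with n leaves the deepest leaf is ceil(log2(n)) edges below the root.
log2(359) = 8.4878
ceil(8.4878) = 9
height (edges) = 9

9
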